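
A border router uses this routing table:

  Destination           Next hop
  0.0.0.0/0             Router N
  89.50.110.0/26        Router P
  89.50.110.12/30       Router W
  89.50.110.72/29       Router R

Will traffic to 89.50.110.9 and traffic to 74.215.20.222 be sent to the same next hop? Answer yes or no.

89.50.110.9: longest match 89.50.110.0/26 -> Router P
74.215.20.222: longest match 0.0.0.0/0 -> Router N

no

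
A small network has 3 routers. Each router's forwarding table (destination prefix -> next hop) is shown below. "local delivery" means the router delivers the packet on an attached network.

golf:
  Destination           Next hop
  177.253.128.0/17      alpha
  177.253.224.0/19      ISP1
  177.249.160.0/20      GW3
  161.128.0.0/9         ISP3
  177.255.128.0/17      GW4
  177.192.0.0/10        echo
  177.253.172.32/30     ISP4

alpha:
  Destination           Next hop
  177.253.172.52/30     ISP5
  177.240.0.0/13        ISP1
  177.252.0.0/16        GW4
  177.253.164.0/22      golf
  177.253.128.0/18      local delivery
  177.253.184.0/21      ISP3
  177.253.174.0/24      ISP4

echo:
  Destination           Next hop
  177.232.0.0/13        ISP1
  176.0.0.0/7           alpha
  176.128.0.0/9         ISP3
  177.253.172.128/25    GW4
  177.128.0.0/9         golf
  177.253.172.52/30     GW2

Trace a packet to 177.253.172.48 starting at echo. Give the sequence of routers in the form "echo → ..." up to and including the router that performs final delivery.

At echo: longest match for 177.253.172.48 is 177.128.0.0/9 -> golf
At golf: longest match for 177.253.172.48 is 177.253.128.0/17 -> alpha
At alpha: longest match for 177.253.172.48 is 177.253.128.0/18 -> local delivery

echo → golf → alpha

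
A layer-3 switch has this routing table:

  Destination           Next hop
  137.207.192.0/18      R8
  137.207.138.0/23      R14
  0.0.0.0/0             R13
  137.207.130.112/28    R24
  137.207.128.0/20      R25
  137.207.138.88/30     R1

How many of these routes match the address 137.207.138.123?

Prefixes containing 137.207.138.123:
  0.0.0.0/0 (default, matches everything)
  137.207.128.0/20 (137.207.128.0 - 137.207.143.255)
  137.207.138.0/23 (137.207.138.0 - 137.207.139.255)
Total matching entries: 3.

3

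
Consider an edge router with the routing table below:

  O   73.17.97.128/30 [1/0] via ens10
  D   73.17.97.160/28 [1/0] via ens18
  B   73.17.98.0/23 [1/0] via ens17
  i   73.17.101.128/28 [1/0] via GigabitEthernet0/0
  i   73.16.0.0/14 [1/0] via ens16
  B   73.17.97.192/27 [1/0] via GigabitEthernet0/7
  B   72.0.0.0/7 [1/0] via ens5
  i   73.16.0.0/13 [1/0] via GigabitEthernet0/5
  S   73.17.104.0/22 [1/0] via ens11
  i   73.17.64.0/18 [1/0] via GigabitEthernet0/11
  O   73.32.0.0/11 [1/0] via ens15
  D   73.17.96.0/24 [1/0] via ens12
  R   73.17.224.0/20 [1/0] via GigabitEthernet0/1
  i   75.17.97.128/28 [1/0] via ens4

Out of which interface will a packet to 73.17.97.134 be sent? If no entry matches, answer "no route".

Routes whose prefix contains 73.17.97.134:
  72.0.0.0/7 (72.0.0.0 - 73.255.255.255) -> ens5
  73.16.0.0/13 (73.16.0.0 - 73.23.255.255) -> GigabitEthernet0/5
  73.16.0.0/14 (73.16.0.0 - 73.19.255.255) -> ens16
  73.17.64.0/18 (73.17.64.0 - 73.17.127.255) -> GigabitEthernet0/11
More-specific entries that do NOT match:
  73.17.97.128/30 (73.17.97.128 - 73.17.97.131) does not contain 73.17.97.134
  73.17.97.160/28 (73.17.97.160 - 73.17.97.175) does not contain 73.17.97.134
  73.17.101.128/28 (73.17.101.128 - 73.17.101.143) does not contain 73.17.97.134
  75.17.97.128/28 (75.17.97.128 - 75.17.97.143) does not contain 73.17.97.134
  73.17.97.192/27 (73.17.97.192 - 73.17.97.223) does not contain 73.17.97.134
  73.17.96.0/24 (73.17.96.0 - 73.17.96.255) does not contain 73.17.97.134
  73.17.98.0/23 (73.17.98.0 - 73.17.99.255) does not contain 73.17.97.134
  73.17.104.0/22 (73.17.104.0 - 73.17.107.255) does not contain 73.17.97.134
  73.17.224.0/20 (73.17.224.0 - 73.17.239.255) does not contain 73.17.97.134
Longest matching prefix is /18 -> interface GigabitEthernet0/11.

GigabitEthernet0/11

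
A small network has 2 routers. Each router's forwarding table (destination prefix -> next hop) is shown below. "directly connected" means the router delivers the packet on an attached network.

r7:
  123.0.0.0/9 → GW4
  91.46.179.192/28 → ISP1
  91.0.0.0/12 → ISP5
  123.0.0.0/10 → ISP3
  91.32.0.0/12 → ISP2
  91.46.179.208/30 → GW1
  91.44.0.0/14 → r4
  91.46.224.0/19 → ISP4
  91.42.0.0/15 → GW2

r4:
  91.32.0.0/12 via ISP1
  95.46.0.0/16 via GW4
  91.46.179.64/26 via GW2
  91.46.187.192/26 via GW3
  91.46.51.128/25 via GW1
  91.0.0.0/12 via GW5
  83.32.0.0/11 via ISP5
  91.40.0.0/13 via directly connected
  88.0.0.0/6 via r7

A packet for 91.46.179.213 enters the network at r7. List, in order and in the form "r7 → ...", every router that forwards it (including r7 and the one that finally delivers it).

r7 → r4

At r7: longest match for 91.46.179.213 is 91.44.0.0/14 -> r4
At r4: longest match for 91.46.179.213 is 91.40.0.0/13 -> directly connected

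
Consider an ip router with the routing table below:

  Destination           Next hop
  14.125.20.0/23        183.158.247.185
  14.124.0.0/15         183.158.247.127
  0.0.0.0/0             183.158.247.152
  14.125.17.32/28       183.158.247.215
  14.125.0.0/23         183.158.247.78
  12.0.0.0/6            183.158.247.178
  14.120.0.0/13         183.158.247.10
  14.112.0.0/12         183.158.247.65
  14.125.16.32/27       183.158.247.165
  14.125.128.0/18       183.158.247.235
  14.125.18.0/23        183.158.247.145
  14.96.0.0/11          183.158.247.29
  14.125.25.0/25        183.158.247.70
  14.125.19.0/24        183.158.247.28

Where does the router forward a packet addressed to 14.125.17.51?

183.158.247.127

Routes whose prefix contains 14.125.17.51:
  0.0.0.0/0 (default, matches everything) -> 183.158.247.152
  12.0.0.0/6 (12.0.0.0 - 15.255.255.255) -> 183.158.247.178
  14.96.0.0/11 (14.96.0.0 - 14.127.255.255) -> 183.158.247.29
  14.112.0.0/12 (14.112.0.0 - 14.127.255.255) -> 183.158.247.65
  14.120.0.0/13 (14.120.0.0 - 14.127.255.255) -> 183.158.247.10
  14.124.0.0/15 (14.124.0.0 - 14.125.255.255) -> 183.158.247.127
More-specific entries that do NOT match:
  14.125.17.32/28 (14.125.17.32 - 14.125.17.47) does not contain 14.125.17.51
  14.125.16.32/27 (14.125.16.32 - 14.125.16.63) does not contain 14.125.17.51
  14.125.25.0/25 (14.125.25.0 - 14.125.25.127) does not contain 14.125.17.51
  14.125.19.0/24 (14.125.19.0 - 14.125.19.255) does not contain 14.125.17.51
  14.125.20.0/23 (14.125.20.0 - 14.125.21.255) does not contain 14.125.17.51
  14.125.0.0/23 (14.125.0.0 - 14.125.1.255) does not contain 14.125.17.51
  14.125.18.0/23 (14.125.18.0 - 14.125.19.255) does not contain 14.125.17.51
  14.125.128.0/18 (14.125.128.0 - 14.125.191.255) does not contain 14.125.17.51
Longest matching prefix is /15 -> next hop 183.158.247.127.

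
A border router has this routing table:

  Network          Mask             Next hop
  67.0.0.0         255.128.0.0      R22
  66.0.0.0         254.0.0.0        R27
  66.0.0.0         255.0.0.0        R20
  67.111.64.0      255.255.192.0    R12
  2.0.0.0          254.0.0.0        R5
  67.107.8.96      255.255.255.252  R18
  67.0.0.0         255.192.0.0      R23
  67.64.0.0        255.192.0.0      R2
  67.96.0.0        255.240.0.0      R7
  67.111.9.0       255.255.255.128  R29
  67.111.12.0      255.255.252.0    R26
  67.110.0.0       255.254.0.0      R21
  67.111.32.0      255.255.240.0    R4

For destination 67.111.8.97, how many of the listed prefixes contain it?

Prefixes containing 67.111.8.97:
  66.0.0.0/7 (66.0.0.0 - 67.255.255.255)
  67.0.0.0/9 (67.0.0.0 - 67.127.255.255)
  67.64.0.0/10 (67.64.0.0 - 67.127.255.255)
  67.96.0.0/12 (67.96.0.0 - 67.111.255.255)
  67.110.0.0/15 (67.110.0.0 - 67.111.255.255)
Total matching entries: 5.

5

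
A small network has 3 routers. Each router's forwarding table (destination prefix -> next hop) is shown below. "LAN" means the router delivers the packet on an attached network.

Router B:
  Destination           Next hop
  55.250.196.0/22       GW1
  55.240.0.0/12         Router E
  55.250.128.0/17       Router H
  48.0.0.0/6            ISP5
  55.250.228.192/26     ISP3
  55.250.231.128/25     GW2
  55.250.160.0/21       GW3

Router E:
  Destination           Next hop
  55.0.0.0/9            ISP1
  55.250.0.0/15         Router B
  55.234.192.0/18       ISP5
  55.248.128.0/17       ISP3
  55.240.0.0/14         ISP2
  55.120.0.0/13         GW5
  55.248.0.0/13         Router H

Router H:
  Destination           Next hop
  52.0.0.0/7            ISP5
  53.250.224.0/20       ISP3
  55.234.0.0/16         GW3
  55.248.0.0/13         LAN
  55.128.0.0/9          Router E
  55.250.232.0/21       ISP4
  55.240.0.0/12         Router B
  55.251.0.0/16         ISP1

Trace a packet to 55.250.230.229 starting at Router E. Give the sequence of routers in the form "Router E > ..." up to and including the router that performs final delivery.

Router E > Router B > Router H

At Router E: longest match for 55.250.230.229 is 55.250.0.0/15 -> Router B
At Router B: longest match for 55.250.230.229 is 55.250.128.0/17 -> Router H
At Router H: longest match for 55.250.230.229 is 55.248.0.0/13 -> LAN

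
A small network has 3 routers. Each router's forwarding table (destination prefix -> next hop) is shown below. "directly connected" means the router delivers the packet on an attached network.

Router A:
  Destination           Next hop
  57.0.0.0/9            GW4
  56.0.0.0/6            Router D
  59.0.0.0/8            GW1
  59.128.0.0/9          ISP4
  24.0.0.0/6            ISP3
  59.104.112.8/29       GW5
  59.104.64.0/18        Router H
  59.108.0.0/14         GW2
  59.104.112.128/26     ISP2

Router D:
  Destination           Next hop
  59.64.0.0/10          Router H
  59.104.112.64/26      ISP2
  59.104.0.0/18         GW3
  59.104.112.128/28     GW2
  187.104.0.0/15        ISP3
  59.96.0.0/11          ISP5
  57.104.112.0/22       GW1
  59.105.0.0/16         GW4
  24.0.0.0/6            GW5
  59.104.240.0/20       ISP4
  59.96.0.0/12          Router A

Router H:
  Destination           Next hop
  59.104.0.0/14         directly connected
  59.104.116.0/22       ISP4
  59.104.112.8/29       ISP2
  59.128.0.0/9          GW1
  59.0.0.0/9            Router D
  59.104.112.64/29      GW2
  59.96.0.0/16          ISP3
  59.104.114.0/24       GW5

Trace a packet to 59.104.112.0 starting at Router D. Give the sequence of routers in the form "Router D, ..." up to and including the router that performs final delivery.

At Router D: longest match for 59.104.112.0 is 59.96.0.0/12 -> Router A
At Router A: longest match for 59.104.112.0 is 59.104.64.0/18 -> Router H
At Router H: longest match for 59.104.112.0 is 59.104.0.0/14 -> directly connected

Router D, Router A, Router H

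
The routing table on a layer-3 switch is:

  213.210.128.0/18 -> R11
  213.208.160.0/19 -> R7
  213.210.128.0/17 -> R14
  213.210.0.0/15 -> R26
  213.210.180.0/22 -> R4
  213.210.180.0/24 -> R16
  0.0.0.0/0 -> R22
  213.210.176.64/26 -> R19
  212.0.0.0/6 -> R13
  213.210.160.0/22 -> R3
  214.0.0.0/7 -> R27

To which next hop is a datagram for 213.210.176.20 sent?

R11

Routes whose prefix contains 213.210.176.20:
  0.0.0.0/0 (default, matches everything) -> R22
  212.0.0.0/6 (212.0.0.0 - 215.255.255.255) -> R13
  213.210.0.0/15 (213.210.0.0 - 213.211.255.255) -> R26
  213.210.128.0/17 (213.210.128.0 - 213.210.255.255) -> R14
  213.210.128.0/18 (213.210.128.0 - 213.210.191.255) -> R11
More-specific entries that do NOT match:
  213.210.176.64/26 (213.210.176.64 - 213.210.176.127) does not contain 213.210.176.20
  213.210.180.0/24 (213.210.180.0 - 213.210.180.255) does not contain 213.210.176.20
  213.210.180.0/22 (213.210.180.0 - 213.210.183.255) does not contain 213.210.176.20
  213.210.160.0/22 (213.210.160.0 - 213.210.163.255) does not contain 213.210.176.20
  213.208.160.0/19 (213.208.160.0 - 213.208.191.255) does not contain 213.210.176.20
Longest matching prefix is /18 -> next hop R11.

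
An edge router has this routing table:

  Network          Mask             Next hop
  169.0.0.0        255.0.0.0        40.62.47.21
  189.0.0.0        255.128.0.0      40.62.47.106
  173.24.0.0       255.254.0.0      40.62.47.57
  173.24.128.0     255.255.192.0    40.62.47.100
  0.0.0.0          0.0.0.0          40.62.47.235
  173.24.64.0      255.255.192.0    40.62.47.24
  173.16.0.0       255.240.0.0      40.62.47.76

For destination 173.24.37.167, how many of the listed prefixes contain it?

3

Prefixes containing 173.24.37.167:
  0.0.0.0/0 (default, matches everything)
  173.16.0.0/12 (173.16.0.0 - 173.31.255.255)
  173.24.0.0/15 (173.24.0.0 - 173.25.255.255)
Total matching entries: 3.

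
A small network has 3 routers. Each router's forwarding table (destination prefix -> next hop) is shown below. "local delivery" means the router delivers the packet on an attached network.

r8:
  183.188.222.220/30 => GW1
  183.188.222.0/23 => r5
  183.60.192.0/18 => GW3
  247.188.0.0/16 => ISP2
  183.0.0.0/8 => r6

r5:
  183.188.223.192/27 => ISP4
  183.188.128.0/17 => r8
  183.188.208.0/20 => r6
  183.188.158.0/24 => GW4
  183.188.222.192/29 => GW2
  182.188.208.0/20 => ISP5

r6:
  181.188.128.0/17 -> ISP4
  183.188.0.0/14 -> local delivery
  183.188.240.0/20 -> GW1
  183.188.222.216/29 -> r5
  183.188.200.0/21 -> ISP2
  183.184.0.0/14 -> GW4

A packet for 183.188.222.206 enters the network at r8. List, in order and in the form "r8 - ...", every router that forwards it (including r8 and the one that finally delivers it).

r8 - r5 - r6

At r8: longest match for 183.188.222.206 is 183.188.222.0/23 -> r5
At r5: longest match for 183.188.222.206 is 183.188.208.0/20 -> r6
At r6: longest match for 183.188.222.206 is 183.188.0.0/14 -> local delivery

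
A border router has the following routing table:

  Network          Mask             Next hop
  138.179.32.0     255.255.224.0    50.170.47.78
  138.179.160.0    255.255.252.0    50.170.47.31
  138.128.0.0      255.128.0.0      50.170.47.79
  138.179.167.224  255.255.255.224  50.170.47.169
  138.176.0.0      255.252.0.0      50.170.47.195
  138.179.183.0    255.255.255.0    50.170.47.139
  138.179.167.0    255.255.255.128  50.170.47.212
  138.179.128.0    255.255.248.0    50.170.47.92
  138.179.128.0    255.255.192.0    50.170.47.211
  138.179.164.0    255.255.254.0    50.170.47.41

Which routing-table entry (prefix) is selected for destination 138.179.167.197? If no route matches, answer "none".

138.179.128.0/18

Entries matching 138.179.167.197:
  138.128.0.0/9 (138.128.0.0 - 138.255.255.255)
  138.176.0.0/14 (138.176.0.0 - 138.179.255.255)
  138.179.128.0/18 (138.179.128.0 - 138.179.191.255)
Most specific is 138.179.128.0/18.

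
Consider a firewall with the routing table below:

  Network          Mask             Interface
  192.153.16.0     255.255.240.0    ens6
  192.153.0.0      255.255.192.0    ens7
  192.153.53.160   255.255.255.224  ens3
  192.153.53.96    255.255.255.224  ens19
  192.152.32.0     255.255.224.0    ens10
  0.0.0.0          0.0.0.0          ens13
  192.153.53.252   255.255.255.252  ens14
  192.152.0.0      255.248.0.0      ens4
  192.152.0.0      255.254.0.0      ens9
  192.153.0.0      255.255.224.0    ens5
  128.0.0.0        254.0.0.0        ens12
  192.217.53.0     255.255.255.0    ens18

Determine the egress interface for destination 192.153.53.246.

ens7

Routes whose prefix contains 192.153.53.246:
  0.0.0.0/0 (default, matches everything) -> ens13
  192.152.0.0/13 (192.152.0.0 - 192.159.255.255) -> ens4
  192.152.0.0/15 (192.152.0.0 - 192.153.255.255) -> ens9
  192.153.0.0/18 (192.153.0.0 - 192.153.63.255) -> ens7
More-specific entries that do NOT match:
  192.153.53.252/30 (192.153.53.252 - 192.153.53.255) does not contain 192.153.53.246
  192.153.53.160/27 (192.153.53.160 - 192.153.53.191) does not contain 192.153.53.246
  192.153.53.96/27 (192.153.53.96 - 192.153.53.127) does not contain 192.153.53.246
  192.217.53.0/24 (192.217.53.0 - 192.217.53.255) does not contain 192.153.53.246
  192.153.16.0/20 (192.153.16.0 - 192.153.31.255) does not contain 192.153.53.246
  192.152.32.0/19 (192.152.32.0 - 192.152.63.255) does not contain 192.153.53.246
  192.153.0.0/19 (192.153.0.0 - 192.153.31.255) does not contain 192.153.53.246
Longest matching prefix is /18 -> interface ens7.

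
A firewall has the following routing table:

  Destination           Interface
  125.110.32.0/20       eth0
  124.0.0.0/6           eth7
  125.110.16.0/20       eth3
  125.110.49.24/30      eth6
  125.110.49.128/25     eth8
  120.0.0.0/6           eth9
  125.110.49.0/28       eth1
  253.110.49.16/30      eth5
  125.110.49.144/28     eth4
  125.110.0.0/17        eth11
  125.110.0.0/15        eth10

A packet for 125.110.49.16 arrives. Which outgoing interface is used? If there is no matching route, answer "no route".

Routes whose prefix contains 125.110.49.16:
  124.0.0.0/6 (124.0.0.0 - 127.255.255.255) -> eth7
  125.110.0.0/15 (125.110.0.0 - 125.111.255.255) -> eth10
  125.110.0.0/17 (125.110.0.0 - 125.110.127.255) -> eth11
More-specific entries that do NOT match:
  125.110.49.24/30 (125.110.49.24 - 125.110.49.27) does not contain 125.110.49.16
  253.110.49.16/30 (253.110.49.16 - 253.110.49.19) does not contain 125.110.49.16
  125.110.49.0/28 (125.110.49.0 - 125.110.49.15) does not contain 125.110.49.16
  125.110.49.144/28 (125.110.49.144 - 125.110.49.159) does not contain 125.110.49.16
  125.110.49.128/25 (125.110.49.128 - 125.110.49.255) does not contain 125.110.49.16
  125.110.32.0/20 (125.110.32.0 - 125.110.47.255) does not contain 125.110.49.16
  125.110.16.0/20 (125.110.16.0 - 125.110.31.255) does not contain 125.110.49.16
Longest matching prefix is /17 -> interface eth11.

eth11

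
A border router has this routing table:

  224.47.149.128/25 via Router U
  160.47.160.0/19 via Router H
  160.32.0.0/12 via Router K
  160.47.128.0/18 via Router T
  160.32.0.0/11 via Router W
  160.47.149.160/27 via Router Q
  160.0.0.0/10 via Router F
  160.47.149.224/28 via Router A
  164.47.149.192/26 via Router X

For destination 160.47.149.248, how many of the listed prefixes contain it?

Prefixes containing 160.47.149.248:
  160.0.0.0/10 (160.0.0.0 - 160.63.255.255)
  160.32.0.0/11 (160.32.0.0 - 160.63.255.255)
  160.32.0.0/12 (160.32.0.0 - 160.47.255.255)
  160.47.128.0/18 (160.47.128.0 - 160.47.191.255)
Total matching entries: 4.

4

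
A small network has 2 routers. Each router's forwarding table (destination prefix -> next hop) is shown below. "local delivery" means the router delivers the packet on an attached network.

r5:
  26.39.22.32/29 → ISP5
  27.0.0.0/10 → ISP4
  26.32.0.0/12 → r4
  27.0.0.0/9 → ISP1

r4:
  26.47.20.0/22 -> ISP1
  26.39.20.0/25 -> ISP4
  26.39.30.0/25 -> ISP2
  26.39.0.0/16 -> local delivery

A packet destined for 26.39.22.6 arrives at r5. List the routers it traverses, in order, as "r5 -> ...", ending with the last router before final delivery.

r5 -> r4

At r5: longest match for 26.39.22.6 is 26.32.0.0/12 -> r4
At r4: longest match for 26.39.22.6 is 26.39.0.0/16 -> local delivery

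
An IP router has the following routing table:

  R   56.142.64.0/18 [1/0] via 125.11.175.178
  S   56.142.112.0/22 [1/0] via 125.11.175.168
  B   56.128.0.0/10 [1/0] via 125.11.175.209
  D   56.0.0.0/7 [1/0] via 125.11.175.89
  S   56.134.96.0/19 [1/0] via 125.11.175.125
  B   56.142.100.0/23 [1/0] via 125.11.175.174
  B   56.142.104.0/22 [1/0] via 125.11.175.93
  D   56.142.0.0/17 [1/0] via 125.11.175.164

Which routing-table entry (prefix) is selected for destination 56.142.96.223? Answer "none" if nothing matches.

56.142.64.0/18

Entries matching 56.142.96.223:
  56.0.0.0/7 (56.0.0.0 - 57.255.255.255)
  56.128.0.0/10 (56.128.0.0 - 56.191.255.255)
  56.142.0.0/17 (56.142.0.0 - 56.142.127.255)
  56.142.64.0/18 (56.142.64.0 - 56.142.127.255)
Most specific is 56.142.64.0/18.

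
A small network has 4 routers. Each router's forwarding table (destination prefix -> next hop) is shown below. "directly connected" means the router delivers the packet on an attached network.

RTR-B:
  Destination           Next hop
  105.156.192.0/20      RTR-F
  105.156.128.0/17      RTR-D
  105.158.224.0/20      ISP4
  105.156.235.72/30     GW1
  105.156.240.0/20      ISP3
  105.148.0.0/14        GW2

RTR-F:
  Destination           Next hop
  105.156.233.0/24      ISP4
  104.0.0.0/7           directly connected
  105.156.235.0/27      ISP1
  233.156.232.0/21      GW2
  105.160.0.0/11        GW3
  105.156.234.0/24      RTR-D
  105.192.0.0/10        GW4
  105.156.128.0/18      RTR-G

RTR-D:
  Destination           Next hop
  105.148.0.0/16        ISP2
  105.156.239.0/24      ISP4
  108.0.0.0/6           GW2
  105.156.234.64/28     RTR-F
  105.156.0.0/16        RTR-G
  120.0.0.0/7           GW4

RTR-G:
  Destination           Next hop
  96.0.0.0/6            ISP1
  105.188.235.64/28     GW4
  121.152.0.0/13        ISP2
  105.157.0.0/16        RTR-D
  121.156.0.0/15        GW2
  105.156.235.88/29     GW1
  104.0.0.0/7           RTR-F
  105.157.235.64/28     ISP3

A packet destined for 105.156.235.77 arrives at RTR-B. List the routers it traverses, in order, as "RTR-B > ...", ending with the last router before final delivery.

At RTR-B: longest match for 105.156.235.77 is 105.156.128.0/17 -> RTR-D
At RTR-D: longest match for 105.156.235.77 is 105.156.0.0/16 -> RTR-G
At RTR-G: longest match for 105.156.235.77 is 104.0.0.0/7 -> RTR-F
At RTR-F: longest match for 105.156.235.77 is 104.0.0.0/7 -> directly connected

RTR-B > RTR-D > RTR-G > RTR-F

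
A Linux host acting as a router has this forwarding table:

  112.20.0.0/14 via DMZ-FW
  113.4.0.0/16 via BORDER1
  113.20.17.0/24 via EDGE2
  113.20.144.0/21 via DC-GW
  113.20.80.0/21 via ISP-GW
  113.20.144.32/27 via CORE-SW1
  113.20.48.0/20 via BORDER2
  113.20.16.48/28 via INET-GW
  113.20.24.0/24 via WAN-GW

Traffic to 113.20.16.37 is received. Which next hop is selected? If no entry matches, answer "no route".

No entry's prefix contains 113.20.16.37; there is no default route.

no route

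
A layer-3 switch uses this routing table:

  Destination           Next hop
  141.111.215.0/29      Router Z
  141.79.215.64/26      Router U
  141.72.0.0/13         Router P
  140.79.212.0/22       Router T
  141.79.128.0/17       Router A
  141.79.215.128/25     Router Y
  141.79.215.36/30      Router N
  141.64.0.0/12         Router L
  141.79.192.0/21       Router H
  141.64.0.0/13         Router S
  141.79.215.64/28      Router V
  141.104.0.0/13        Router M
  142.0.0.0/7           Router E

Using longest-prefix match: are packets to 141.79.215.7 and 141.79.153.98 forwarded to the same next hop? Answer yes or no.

yes

141.79.215.7: longest match 141.79.128.0/17 -> Router A
141.79.153.98: longest match 141.79.128.0/17 -> Router A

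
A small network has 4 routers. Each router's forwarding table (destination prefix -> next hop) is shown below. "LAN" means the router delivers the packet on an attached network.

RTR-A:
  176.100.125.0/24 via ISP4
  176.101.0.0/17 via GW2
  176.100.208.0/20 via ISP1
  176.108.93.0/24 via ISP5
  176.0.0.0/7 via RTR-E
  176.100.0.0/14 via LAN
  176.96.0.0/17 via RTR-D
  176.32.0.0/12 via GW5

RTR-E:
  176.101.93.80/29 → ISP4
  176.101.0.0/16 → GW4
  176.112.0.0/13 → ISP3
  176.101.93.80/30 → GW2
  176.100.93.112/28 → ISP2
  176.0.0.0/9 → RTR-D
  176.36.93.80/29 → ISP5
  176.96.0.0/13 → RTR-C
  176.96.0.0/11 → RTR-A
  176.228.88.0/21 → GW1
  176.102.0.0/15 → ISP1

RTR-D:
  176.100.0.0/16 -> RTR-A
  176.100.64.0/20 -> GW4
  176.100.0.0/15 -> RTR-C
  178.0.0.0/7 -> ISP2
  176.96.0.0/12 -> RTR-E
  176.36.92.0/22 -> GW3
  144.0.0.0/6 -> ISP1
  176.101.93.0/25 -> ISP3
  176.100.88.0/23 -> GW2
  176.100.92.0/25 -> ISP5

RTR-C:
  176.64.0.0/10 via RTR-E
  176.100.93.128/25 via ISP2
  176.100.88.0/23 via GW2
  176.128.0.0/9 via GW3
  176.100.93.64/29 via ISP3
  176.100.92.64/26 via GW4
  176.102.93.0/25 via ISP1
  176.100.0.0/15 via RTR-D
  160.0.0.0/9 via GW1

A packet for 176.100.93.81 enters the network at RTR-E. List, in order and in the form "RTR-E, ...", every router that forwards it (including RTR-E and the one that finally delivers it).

RTR-E, RTR-C, RTR-D, RTR-A

At RTR-E: longest match for 176.100.93.81 is 176.96.0.0/13 -> RTR-C
At RTR-C: longest match for 176.100.93.81 is 176.100.0.0/15 -> RTR-D
At RTR-D: longest match for 176.100.93.81 is 176.100.0.0/16 -> RTR-A
At RTR-A: longest match for 176.100.93.81 is 176.100.0.0/14 -> LAN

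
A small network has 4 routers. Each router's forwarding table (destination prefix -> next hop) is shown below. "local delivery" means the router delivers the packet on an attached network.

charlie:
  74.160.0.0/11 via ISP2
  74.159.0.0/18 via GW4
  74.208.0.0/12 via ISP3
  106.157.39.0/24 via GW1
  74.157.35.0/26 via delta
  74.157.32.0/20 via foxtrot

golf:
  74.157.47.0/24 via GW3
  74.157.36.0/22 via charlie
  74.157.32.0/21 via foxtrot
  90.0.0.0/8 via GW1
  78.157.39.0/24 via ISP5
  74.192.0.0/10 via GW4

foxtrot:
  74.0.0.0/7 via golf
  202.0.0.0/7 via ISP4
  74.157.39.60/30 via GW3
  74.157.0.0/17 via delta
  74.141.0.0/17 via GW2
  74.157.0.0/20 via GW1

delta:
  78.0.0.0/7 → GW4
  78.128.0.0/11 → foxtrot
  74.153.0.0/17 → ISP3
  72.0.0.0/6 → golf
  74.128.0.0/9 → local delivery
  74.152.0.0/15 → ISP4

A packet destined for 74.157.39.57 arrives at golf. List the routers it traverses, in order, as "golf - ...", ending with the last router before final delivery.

golf - charlie - foxtrot - delta

At golf: longest match for 74.157.39.57 is 74.157.36.0/22 -> charlie
At charlie: longest match for 74.157.39.57 is 74.157.32.0/20 -> foxtrot
At foxtrot: longest match for 74.157.39.57 is 74.157.0.0/17 -> delta
At delta: longest match for 74.157.39.57 is 74.128.0.0/9 -> local delivery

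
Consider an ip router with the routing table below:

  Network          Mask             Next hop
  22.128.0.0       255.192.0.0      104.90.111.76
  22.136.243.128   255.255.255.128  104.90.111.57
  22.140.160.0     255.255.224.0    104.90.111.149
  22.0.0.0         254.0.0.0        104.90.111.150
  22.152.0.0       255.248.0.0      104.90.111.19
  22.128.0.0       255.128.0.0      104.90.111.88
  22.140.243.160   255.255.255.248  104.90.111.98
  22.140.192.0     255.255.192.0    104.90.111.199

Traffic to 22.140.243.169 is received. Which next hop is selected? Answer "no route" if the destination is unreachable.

104.90.111.199

Routes whose prefix contains 22.140.243.169:
  22.0.0.0/7 (22.0.0.0 - 23.255.255.255) -> 104.90.111.150
  22.128.0.0/9 (22.128.0.0 - 22.255.255.255) -> 104.90.111.88
  22.128.0.0/10 (22.128.0.0 - 22.191.255.255) -> 104.90.111.76
  22.140.192.0/18 (22.140.192.0 - 22.140.255.255) -> 104.90.111.199
More-specific entries that do NOT match:
  22.140.243.160/29 (22.140.243.160 - 22.140.243.167) does not contain 22.140.243.169
  22.136.243.128/25 (22.136.243.128 - 22.136.243.255) does not contain 22.140.243.169
  22.140.160.0/19 (22.140.160.0 - 22.140.191.255) does not contain 22.140.243.169
Longest matching prefix is /18 -> next hop 104.90.111.199.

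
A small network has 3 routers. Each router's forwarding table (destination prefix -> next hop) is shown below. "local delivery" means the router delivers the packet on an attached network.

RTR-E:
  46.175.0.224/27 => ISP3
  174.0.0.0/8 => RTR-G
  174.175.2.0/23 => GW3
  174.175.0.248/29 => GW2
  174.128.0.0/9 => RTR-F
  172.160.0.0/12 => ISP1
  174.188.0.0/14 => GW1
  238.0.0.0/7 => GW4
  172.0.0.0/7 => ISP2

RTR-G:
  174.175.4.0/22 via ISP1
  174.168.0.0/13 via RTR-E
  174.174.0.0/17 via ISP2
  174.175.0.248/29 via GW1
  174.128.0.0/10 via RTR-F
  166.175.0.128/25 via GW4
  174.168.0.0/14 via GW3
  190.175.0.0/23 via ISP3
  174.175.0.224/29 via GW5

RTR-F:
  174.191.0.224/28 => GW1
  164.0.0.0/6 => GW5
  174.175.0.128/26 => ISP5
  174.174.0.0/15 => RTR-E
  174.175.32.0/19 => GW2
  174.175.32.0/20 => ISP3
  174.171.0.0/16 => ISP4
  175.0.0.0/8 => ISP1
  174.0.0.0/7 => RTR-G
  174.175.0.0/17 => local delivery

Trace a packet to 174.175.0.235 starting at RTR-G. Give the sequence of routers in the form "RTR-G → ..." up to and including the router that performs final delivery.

At RTR-G: longest match for 174.175.0.235 is 174.168.0.0/13 -> RTR-E
At RTR-E: longest match for 174.175.0.235 is 174.128.0.0/9 -> RTR-F
At RTR-F: longest match for 174.175.0.235 is 174.175.0.0/17 -> local delivery

RTR-G → RTR-E → RTR-F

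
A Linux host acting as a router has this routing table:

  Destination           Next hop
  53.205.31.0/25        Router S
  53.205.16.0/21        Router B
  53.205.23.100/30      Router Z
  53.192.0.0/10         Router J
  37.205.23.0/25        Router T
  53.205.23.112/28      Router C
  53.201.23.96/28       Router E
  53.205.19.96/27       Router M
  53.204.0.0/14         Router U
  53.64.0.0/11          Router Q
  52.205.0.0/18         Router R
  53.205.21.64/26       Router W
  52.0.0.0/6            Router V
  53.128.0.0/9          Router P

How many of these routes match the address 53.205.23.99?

Prefixes containing 53.205.23.99:
  52.0.0.0/6 (52.0.0.0 - 55.255.255.255)
  53.128.0.0/9 (53.128.0.0 - 53.255.255.255)
  53.192.0.0/10 (53.192.0.0 - 53.255.255.255)
  53.204.0.0/14 (53.204.0.0 - 53.207.255.255)
  53.205.16.0/21 (53.205.16.0 - 53.205.23.255)
Total matching entries: 5.

5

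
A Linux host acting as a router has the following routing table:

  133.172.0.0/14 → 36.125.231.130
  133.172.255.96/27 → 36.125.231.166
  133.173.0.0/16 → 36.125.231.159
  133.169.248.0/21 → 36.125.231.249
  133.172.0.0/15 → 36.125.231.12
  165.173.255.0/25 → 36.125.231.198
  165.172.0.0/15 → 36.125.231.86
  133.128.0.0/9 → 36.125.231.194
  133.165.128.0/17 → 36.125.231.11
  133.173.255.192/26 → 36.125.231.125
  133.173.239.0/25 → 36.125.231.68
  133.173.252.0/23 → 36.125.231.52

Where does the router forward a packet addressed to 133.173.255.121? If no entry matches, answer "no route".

Routes whose prefix contains 133.173.255.121:
  133.128.0.0/9 (133.128.0.0 - 133.255.255.255) -> 36.125.231.194
  133.172.0.0/14 (133.172.0.0 - 133.175.255.255) -> 36.125.231.130
  133.172.0.0/15 (133.172.0.0 - 133.173.255.255) -> 36.125.231.12
  133.173.0.0/16 (133.173.0.0 - 133.173.255.255) -> 36.125.231.159
More-specific entries that do NOT match:
  133.172.255.96/27 (133.172.255.96 - 133.172.255.127) does not contain 133.173.255.121
  133.173.255.192/26 (133.173.255.192 - 133.173.255.255) does not contain 133.173.255.121
  165.173.255.0/25 (165.173.255.0 - 165.173.255.127) does not contain 133.173.255.121
  133.173.239.0/25 (133.173.239.0 - 133.173.239.127) does not contain 133.173.255.121
  133.173.252.0/23 (133.173.252.0 - 133.173.253.255) does not contain 133.173.255.121
  133.169.248.0/21 (133.169.248.0 - 133.169.255.255) does not contain 133.173.255.121
  133.165.128.0/17 (133.165.128.0 - 133.165.255.255) does not contain 133.173.255.121
Longest matching prefix is /16 -> next hop 36.125.231.159.

36.125.231.159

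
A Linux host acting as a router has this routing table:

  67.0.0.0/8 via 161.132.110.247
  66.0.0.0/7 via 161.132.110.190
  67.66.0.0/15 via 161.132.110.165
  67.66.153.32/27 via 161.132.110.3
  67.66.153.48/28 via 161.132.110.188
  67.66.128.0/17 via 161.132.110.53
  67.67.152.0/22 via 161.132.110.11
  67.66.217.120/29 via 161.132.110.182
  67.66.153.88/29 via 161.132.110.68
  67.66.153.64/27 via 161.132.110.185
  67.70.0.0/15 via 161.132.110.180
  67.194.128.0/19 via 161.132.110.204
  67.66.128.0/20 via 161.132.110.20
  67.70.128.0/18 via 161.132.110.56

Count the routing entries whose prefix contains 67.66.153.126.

Prefixes containing 67.66.153.126:
  66.0.0.0/7 (66.0.0.0 - 67.255.255.255)
  67.0.0.0/8 (67.0.0.0 - 67.255.255.255)
  67.66.0.0/15 (67.66.0.0 - 67.67.255.255)
  67.66.128.0/17 (67.66.128.0 - 67.66.255.255)
Total matching entries: 4.

4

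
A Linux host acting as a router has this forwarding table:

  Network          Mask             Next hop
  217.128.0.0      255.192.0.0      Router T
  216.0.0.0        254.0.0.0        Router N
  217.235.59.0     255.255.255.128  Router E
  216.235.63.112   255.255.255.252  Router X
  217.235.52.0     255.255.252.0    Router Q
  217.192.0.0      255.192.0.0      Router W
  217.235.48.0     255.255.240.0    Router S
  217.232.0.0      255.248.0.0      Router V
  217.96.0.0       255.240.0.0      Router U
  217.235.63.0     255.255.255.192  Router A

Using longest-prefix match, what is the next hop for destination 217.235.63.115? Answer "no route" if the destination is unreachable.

Routes whose prefix contains 217.235.63.115:
  216.0.0.0/7 (216.0.0.0 - 217.255.255.255) -> Router N
  217.192.0.0/10 (217.192.0.0 - 217.255.255.255) -> Router W
  217.232.0.0/13 (217.232.0.0 - 217.239.255.255) -> Router V
  217.235.48.0/20 (217.235.48.0 - 217.235.63.255) -> Router S
More-specific entries that do NOT match:
  216.235.63.112/30 (216.235.63.112 - 216.235.63.115) does not contain 217.235.63.115
  217.235.63.0/26 (217.235.63.0 - 217.235.63.63) does not contain 217.235.63.115
  217.235.59.0/25 (217.235.59.0 - 217.235.59.127) does not contain 217.235.63.115
  217.235.52.0/22 (217.235.52.0 - 217.235.55.255) does not contain 217.235.63.115
Longest matching prefix is /20 -> next hop Router S.

Router S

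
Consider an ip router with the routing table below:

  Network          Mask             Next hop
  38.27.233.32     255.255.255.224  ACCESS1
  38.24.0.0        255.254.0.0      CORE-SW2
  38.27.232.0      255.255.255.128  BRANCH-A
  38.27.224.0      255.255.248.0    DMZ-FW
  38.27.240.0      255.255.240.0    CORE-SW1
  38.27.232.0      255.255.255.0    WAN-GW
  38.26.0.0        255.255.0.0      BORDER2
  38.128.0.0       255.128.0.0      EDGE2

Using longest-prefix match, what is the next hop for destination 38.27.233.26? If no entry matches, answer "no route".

No entry's prefix contains 38.27.233.26; there is no default route.

no route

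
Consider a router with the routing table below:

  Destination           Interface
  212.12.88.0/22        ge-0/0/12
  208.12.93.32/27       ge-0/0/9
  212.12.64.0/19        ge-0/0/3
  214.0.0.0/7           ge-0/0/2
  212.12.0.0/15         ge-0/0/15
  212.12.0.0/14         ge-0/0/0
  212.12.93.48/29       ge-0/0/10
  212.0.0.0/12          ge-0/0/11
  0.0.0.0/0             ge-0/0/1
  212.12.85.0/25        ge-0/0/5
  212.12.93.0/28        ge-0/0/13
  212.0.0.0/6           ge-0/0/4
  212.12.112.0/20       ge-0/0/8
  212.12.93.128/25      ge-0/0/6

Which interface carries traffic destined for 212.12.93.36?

ge-0/0/3

Routes whose prefix contains 212.12.93.36:
  0.0.0.0/0 (default, matches everything) -> ge-0/0/1
  212.0.0.0/6 (212.0.0.0 - 215.255.255.255) -> ge-0/0/4
  212.0.0.0/12 (212.0.0.0 - 212.15.255.255) -> ge-0/0/11
  212.12.0.0/14 (212.12.0.0 - 212.15.255.255) -> ge-0/0/0
  212.12.0.0/15 (212.12.0.0 - 212.13.255.255) -> ge-0/0/15
  212.12.64.0/19 (212.12.64.0 - 212.12.95.255) -> ge-0/0/3
More-specific entries that do NOT match:
  212.12.93.48/29 (212.12.93.48 - 212.12.93.55) does not contain 212.12.93.36
  212.12.93.0/28 (212.12.93.0 - 212.12.93.15) does not contain 212.12.93.36
  208.12.93.32/27 (208.12.93.32 - 208.12.93.63) does not contain 212.12.93.36
  212.12.85.0/25 (212.12.85.0 - 212.12.85.127) does not contain 212.12.93.36
  212.12.93.128/25 (212.12.93.128 - 212.12.93.255) does not contain 212.12.93.36
  212.12.88.0/22 (212.12.88.0 - 212.12.91.255) does not contain 212.12.93.36
  212.12.112.0/20 (212.12.112.0 - 212.12.127.255) does not contain 212.12.93.36
Longest matching prefix is /19 -> interface ge-0/0/3.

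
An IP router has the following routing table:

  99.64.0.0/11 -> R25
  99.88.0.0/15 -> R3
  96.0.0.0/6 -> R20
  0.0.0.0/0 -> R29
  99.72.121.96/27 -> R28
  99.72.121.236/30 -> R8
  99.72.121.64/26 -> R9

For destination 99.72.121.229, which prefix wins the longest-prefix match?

99.64.0.0/11

Entries matching 99.72.121.229:
  0.0.0.0/0 (default, matches everything)
  96.0.0.0/6 (96.0.0.0 - 99.255.255.255)
  99.64.0.0/11 (99.64.0.0 - 99.95.255.255)
Most specific is 99.64.0.0/11.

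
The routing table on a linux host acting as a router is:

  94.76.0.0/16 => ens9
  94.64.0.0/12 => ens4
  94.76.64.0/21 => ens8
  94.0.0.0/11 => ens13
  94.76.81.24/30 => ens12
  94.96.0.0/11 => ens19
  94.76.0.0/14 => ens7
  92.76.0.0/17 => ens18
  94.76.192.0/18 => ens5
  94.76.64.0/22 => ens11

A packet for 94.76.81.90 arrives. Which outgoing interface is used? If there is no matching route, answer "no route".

Routes whose prefix contains 94.76.81.90:
  94.64.0.0/12 (94.64.0.0 - 94.79.255.255) -> ens4
  94.76.0.0/14 (94.76.0.0 - 94.79.255.255) -> ens7
  94.76.0.0/16 (94.76.0.0 - 94.76.255.255) -> ens9
More-specific entries that do NOT match:
  94.76.81.24/30 (94.76.81.24 - 94.76.81.27) does not contain 94.76.81.90
  94.76.64.0/22 (94.76.64.0 - 94.76.67.255) does not contain 94.76.81.90
  94.76.64.0/21 (94.76.64.0 - 94.76.71.255) does not contain 94.76.81.90
  94.76.192.0/18 (94.76.192.0 - 94.76.255.255) does not contain 94.76.81.90
  92.76.0.0/17 (92.76.0.0 - 92.76.127.255) does not contain 94.76.81.90
Longest matching prefix is /16 -> interface ens9.

ens9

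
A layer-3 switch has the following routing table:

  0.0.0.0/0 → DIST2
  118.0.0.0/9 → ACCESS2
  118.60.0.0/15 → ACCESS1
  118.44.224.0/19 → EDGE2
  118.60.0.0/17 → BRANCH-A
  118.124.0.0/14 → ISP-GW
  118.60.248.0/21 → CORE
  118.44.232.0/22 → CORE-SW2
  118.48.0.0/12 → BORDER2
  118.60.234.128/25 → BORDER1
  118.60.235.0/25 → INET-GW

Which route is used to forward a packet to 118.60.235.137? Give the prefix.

118.60.0.0/15

Entries matching 118.60.235.137:
  0.0.0.0/0 (default, matches everything)
  118.0.0.0/9 (118.0.0.0 - 118.127.255.255)
  118.48.0.0/12 (118.48.0.0 - 118.63.255.255)
  118.60.0.0/15 (118.60.0.0 - 118.61.255.255)
Most specific is 118.60.0.0/15.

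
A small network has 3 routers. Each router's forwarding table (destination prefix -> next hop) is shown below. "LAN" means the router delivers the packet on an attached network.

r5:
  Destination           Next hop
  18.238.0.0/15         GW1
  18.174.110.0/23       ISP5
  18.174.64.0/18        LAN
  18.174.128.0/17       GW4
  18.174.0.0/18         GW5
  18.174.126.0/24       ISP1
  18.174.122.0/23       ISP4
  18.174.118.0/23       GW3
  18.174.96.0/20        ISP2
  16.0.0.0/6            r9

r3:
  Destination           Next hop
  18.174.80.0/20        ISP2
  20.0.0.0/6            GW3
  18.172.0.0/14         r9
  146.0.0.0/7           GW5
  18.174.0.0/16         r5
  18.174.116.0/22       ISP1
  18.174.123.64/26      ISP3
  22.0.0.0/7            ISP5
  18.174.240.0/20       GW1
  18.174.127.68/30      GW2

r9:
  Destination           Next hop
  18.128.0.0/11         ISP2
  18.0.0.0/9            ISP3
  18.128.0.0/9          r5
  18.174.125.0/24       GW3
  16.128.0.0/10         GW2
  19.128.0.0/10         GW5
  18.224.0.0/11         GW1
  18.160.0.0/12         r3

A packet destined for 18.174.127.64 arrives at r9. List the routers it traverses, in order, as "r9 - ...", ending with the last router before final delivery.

r9 - r3 - r5

At r9: longest match for 18.174.127.64 is 18.160.0.0/12 -> r3
At r3: longest match for 18.174.127.64 is 18.174.0.0/16 -> r5
At r5: longest match for 18.174.127.64 is 18.174.64.0/18 -> LAN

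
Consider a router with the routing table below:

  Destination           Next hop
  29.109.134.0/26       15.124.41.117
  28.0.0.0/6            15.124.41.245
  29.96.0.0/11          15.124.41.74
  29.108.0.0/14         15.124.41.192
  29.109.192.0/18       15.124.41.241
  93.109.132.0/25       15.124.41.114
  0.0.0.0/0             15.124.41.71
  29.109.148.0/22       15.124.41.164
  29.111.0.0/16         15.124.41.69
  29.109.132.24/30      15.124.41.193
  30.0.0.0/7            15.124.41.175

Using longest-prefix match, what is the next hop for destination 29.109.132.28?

15.124.41.192

Routes whose prefix contains 29.109.132.28:
  0.0.0.0/0 (default, matches everything) -> 15.124.41.71
  28.0.0.0/6 (28.0.0.0 - 31.255.255.255) -> 15.124.41.245
  29.96.0.0/11 (29.96.0.0 - 29.127.255.255) -> 15.124.41.74
  29.108.0.0/14 (29.108.0.0 - 29.111.255.255) -> 15.124.41.192
More-specific entries that do NOT match:
  29.109.132.24/30 (29.109.132.24 - 29.109.132.27) does not contain 29.109.132.28
  29.109.134.0/26 (29.109.134.0 - 29.109.134.63) does not contain 29.109.132.28
  93.109.132.0/25 (93.109.132.0 - 93.109.132.127) does not contain 29.109.132.28
  29.109.148.0/22 (29.109.148.0 - 29.109.151.255) does not contain 29.109.132.28
  29.109.192.0/18 (29.109.192.0 - 29.109.255.255) does not contain 29.109.132.28
  29.111.0.0/16 (29.111.0.0 - 29.111.255.255) does not contain 29.109.132.28
Longest matching prefix is /14 -> next hop 15.124.41.192.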